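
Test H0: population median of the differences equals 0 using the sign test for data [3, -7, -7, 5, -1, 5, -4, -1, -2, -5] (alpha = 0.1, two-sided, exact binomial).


Step 1: Discard zero differences. Original n = 10; n_eff = number of nonzero differences = 10.
Nonzero differences (with sign): +3, -7, -7, +5, -1, +5, -4, -1, -2, -5
Step 2: Count signs: positive = 3, negative = 7.
Step 3: Under H0: P(positive) = 0.5, so the number of positives S ~ Bin(10, 0.5).
Step 4: Two-sided exact p-value = sum of Bin(10,0.5) probabilities at or below the observed probability = 0.343750.
Step 5: alpha = 0.1. fail to reject H0.

n_eff = 10, pos = 3, neg = 7, p = 0.343750, fail to reject H0.


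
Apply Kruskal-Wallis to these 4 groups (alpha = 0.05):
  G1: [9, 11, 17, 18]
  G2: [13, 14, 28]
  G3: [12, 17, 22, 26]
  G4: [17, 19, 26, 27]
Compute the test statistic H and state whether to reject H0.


Step 1: Combine all N = 15 observations and assign midranks.
sorted (value, group, rank): (9,G1,1), (11,G1,2), (12,G3,3), (13,G2,4), (14,G2,5), (17,G1,7), (17,G3,7), (17,G4,7), (18,G1,9), (19,G4,10), (22,G3,11), (26,G3,12.5), (26,G4,12.5), (27,G4,14), (28,G2,15)
Step 2: Sum ranks within each group.
R_1 = 19 (n_1 = 4)
R_2 = 24 (n_2 = 3)
R_3 = 33.5 (n_3 = 4)
R_4 = 43.5 (n_4 = 4)
Step 3: H = 12/(N(N+1)) * sum(R_i^2/n_i) - 3(N+1)
     = 12/(15*16) * (19^2/4 + 24^2/3 + 33.5^2/4 + 43.5^2/4) - 3*16
     = 0.050000 * 1035.88 - 48
     = 3.793750.
Step 4: Ties present; correction factor C = 1 - 30/(15^3 - 15) = 0.991071. Corrected H = 3.793750 / 0.991071 = 3.827928.
Step 5: Under H0, H ~ chi^2(3); p-value = 0.280654.
Step 6: alpha = 0.05. fail to reject H0.

H = 3.8279, df = 3, p = 0.280654, fail to reject H0.


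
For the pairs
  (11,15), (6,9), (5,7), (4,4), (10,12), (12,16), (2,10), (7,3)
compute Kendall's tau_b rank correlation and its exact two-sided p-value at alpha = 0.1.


Step 1: Enumerate the 28 unordered pairs (i,j) with i<j and classify each by sign(x_j-x_i) * sign(y_j-y_i).
  (1,2):dx=-5,dy=-6->C; (1,3):dx=-6,dy=-8->C; (1,4):dx=-7,dy=-11->C; (1,5):dx=-1,dy=-3->C
  (1,6):dx=+1,dy=+1->C; (1,7):dx=-9,dy=-5->C; (1,8):dx=-4,dy=-12->C; (2,3):dx=-1,dy=-2->C
  (2,4):dx=-2,dy=-5->C; (2,5):dx=+4,dy=+3->C; (2,6):dx=+6,dy=+7->C; (2,7):dx=-4,dy=+1->D
  (2,8):dx=+1,dy=-6->D; (3,4):dx=-1,dy=-3->C; (3,5):dx=+5,dy=+5->C; (3,6):dx=+7,dy=+9->C
  (3,7):dx=-3,dy=+3->D; (3,8):dx=+2,dy=-4->D; (4,5):dx=+6,dy=+8->C; (4,6):dx=+8,dy=+12->C
  (4,7):dx=-2,dy=+6->D; (4,8):dx=+3,dy=-1->D; (5,6):dx=+2,dy=+4->C; (5,7):dx=-8,dy=-2->C
  (5,8):dx=-3,dy=-9->C; (6,7):dx=-10,dy=-6->C; (6,8):dx=-5,dy=-13->C; (7,8):dx=+5,dy=-7->D
Step 2: C = 21, D = 7, total pairs = 28.
Step 3: tau = (C - D)/(n(n-1)/2) = (21 - 7)/28 = 0.500000.
Step 4: Exact two-sided p-value (enumerate n! = 40320 permutations of y under H0): p = 0.108681.
Step 5: alpha = 0.1. fail to reject H0.

tau_b = 0.5000 (C=21, D=7), p = 0.108681, fail to reject H0.


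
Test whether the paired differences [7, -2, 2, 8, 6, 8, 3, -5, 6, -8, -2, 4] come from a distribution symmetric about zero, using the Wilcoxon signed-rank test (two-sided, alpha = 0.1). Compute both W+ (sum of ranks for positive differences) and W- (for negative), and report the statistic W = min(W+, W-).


Step 1: Drop any zero differences (none here) and take |d_i|.
|d| = [7, 2, 2, 8, 6, 8, 3, 5, 6, 8, 2, 4]
Step 2: Midrank |d_i| (ties get averaged ranks).
ranks: |7|->9, |2|->2, |2|->2, |8|->11, |6|->7.5, |8|->11, |3|->4, |5|->6, |6|->7.5, |8|->11, |2|->2, |4|->5
Step 3: Attach original signs; sum ranks with positive sign and with negative sign.
W+ = 9 + 2 + 11 + 7.5 + 11 + 4 + 7.5 + 5 = 57
W- = 2 + 6 + 11 + 2 = 21
(Check: W+ + W- = 78 should equal n(n+1)/2 = 78.)
Step 4: Test statistic W = min(W+, W-) = 21.
Step 5: Ties in |d|, so use the tie-corrected normal approximation.
        E[W] = n(n+1)/4 = 12*13/4 = 39.
        Tie groups: |d|=2 (t=3), |d|=6 (t=2), |d|=8 (t=3); sum(t^3 - t) = 54.
        Var[W] = n(n+1)(2n+1)/24 - sum(t^3-t)/48 = 3900/24 - 54/48 = 161.375.
        z = (W - E[W]) / sqrt(Var[W]) = (21 - 39) / 12.7033 = -1.4169.
        Two-sided p = 2*Phi(z) = 0.156498.
Step 6: alpha = 0.1. fail to reject H0.

W+ = 57, W- = 21, W = min = 21, p = 0.156498, fail to reject H0.


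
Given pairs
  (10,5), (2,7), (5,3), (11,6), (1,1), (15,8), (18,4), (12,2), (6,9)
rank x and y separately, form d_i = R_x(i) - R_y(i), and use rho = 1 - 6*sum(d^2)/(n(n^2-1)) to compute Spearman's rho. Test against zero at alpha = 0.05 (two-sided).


Step 1: Rank x and y separately (midranks; no ties here).
rank(x): 10->5, 2->2, 5->3, 11->6, 1->1, 15->8, 18->9, 12->7, 6->4
rank(y): 5->5, 7->7, 3->3, 6->6, 1->1, 8->8, 4->4, 2->2, 9->9
Step 2: d_i = R_x(i) - R_y(i); compute d_i^2.
  (5-5)^2=0, (2-7)^2=25, (3-3)^2=0, (6-6)^2=0, (1-1)^2=0, (8-8)^2=0, (9-4)^2=25, (7-2)^2=25, (4-9)^2=25
sum(d^2) = 100.
Step 3: rho = 1 - 6*100 / (9*(9^2 - 1)) = 1 - 600/720 = 0.166667.
Step 4: Under H0, t = rho * sqrt((n-2)/(1-rho^2)) = 0.4472 ~ t(7).
Step 5: Two-sided p-value from the t-distribution with 7 df = 0.668231.
Step 6: alpha = 0.05. fail to reject H0.

rho = 0.1667, p = 0.668231, fail to reject H0 at alpha = 0.05.


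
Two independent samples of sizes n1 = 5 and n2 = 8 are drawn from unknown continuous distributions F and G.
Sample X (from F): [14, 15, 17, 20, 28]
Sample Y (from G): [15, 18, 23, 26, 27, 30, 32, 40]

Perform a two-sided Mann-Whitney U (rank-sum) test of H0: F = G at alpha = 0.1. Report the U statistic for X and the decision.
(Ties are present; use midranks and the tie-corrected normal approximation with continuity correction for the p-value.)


Step 1: Combine and sort all 13 observations; assign midranks.
sorted (value, group): (14,X), (15,X), (15,Y), (17,X), (18,Y), (20,X), (23,Y), (26,Y), (27,Y), (28,X), (30,Y), (32,Y), (40,Y)
ranks: 14->1, 15->2.5, 15->2.5, 17->4, 18->5, 20->6, 23->7, 26->8, 27->9, 28->10, 30->11, 32->12, 40->13
Step 2: Rank sum for X: R1 = 1 + 2.5 + 4 + 6 + 10 = 23.5.
Step 3: U_X = R1 - n1(n1+1)/2 = 23.5 - 5*6/2 = 23.5 - 15 = 8.5.
       U_Y = n1*n2 - U_X = 40 - 8.5 = 31.5.
Step 4: Ties are present, so use the tie-corrected normal approximation (with continuity correction) for the p-value.
Step 5: p-value = 0.106864; compare to alpha = 0.1. fail to reject H0.

U_X = 8.5, p = 0.106864, fail to reject H0 at alpha = 0.1.


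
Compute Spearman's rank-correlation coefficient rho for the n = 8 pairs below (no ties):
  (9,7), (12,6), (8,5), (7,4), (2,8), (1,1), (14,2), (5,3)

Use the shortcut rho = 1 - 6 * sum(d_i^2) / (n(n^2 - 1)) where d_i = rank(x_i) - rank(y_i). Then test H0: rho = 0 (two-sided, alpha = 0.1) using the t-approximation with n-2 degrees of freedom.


Step 1: Rank x and y separately (midranks; no ties here).
rank(x): 9->6, 12->7, 8->5, 7->4, 2->2, 1->1, 14->8, 5->3
rank(y): 7->7, 6->6, 5->5, 4->4, 8->8, 1->1, 2->2, 3->3
Step 2: d_i = R_x(i) - R_y(i); compute d_i^2.
  (6-7)^2=1, (7-6)^2=1, (5-5)^2=0, (4-4)^2=0, (2-8)^2=36, (1-1)^2=0, (8-2)^2=36, (3-3)^2=0
sum(d^2) = 74.
Step 3: rho = 1 - 6*74 / (8*(8^2 - 1)) = 1 - 444/504 = 0.119048.
Step 4: Under H0, t = rho * sqrt((n-2)/(1-rho^2)) = 0.2937 ~ t(6).
Step 5: Two-sided p-value from the t-distribution with 6 df = 0.778886.
Step 6: alpha = 0.1. fail to reject H0.

rho = 0.1190, p = 0.778886, fail to reject H0 at alpha = 0.1.


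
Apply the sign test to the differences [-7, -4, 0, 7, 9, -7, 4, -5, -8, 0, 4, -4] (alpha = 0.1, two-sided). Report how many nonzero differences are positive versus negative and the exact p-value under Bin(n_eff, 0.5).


Step 1: Discard zero differences. Original n = 12; n_eff = number of nonzero differences = 10.
Nonzero differences (with sign): -7, -4, +7, +9, -7, +4, -5, -8, +4, -4
Step 2: Count signs: positive = 4, negative = 6.
Step 3: Under H0: P(positive) = 0.5, so the number of positives S ~ Bin(10, 0.5).
Step 4: Two-sided exact p-value = sum of Bin(10,0.5) probabilities at or below the observed probability = 0.753906.
Step 5: alpha = 0.1. fail to reject H0.

n_eff = 10, pos = 4, neg = 6, p = 0.753906, fail to reject H0.


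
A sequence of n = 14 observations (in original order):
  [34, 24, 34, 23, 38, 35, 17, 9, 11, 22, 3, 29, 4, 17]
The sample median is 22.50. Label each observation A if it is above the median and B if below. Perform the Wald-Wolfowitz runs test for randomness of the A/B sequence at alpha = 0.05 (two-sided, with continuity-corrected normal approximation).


Step 1: Compute median = 22.50; label A = above, B = below.
Labels in order: AAAAAABBBBBABB  (n_A = 7, n_B = 7)
Step 2: Count runs R = 4.
Step 3: Under H0 (random ordering), E[R] = 2*n_A*n_B/(n_A+n_B) + 1 = 2*7*7/14 + 1 = 8.0000.
        Var[R] = 2*n_A*n_B*(2*n_A*n_B - n_A - n_B) / ((n_A+n_B)^2 * (n_A+n_B-1)) = 8232/2548 = 3.2308.
        SD[R] = 1.7974.
Step 4: Continuity-corrected z = (R + 0.5 - E[R]) / SD[R] = (4 + 0.5 - 8.0000) / 1.7974 = -1.9472.
Step 5: Two-sided p-value via normal approximation = 2*(1 - Phi(|z|)) = 0.051508.
Step 6: alpha = 0.05. fail to reject H0.

R = 4, z = -1.9472, p = 0.051508, fail to reject H0.


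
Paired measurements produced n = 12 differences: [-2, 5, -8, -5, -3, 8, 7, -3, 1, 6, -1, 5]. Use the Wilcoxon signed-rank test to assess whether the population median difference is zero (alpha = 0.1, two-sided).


Step 1: Drop any zero differences (none here) and take |d_i|.
|d| = [2, 5, 8, 5, 3, 8, 7, 3, 1, 6, 1, 5]
Step 2: Midrank |d_i| (ties get averaged ranks).
ranks: |2|->3, |5|->7, |8|->11.5, |5|->7, |3|->4.5, |8|->11.5, |7|->10, |3|->4.5, |1|->1.5, |6|->9, |1|->1.5, |5|->7
Step 3: Attach original signs; sum ranks with positive sign and with negative sign.
W+ = 7 + 11.5 + 10 + 1.5 + 9 + 7 = 46
W- = 3 + 11.5 + 7 + 4.5 + 4.5 + 1.5 = 32
(Check: W+ + W- = 78 should equal n(n+1)/2 = 78.)
Step 4: Test statistic W = min(W+, W-) = 32.
Step 5: Ties in |d|, so use the tie-corrected normal approximation.
        E[W] = n(n+1)/4 = 12*13/4 = 39.
        Tie groups: |d|=1 (t=2), |d|=3 (t=2), |d|=5 (t=3), |d|=8 (t=2); sum(t^3 - t) = 42.
        Var[W] = n(n+1)(2n+1)/24 - sum(t^3-t)/48 = 3900/24 - 42/48 = 161.625.
        z = (W - E[W]) / sqrt(Var[W]) = (32 - 39) / 12.7132 = -0.5506.
        Two-sided p = 2*Phi(z) = 0.581901.
Step 6: alpha = 0.1. fail to reject H0.

W+ = 46, W- = 32, W = min = 32, p = 0.581901, fail to reject H0.


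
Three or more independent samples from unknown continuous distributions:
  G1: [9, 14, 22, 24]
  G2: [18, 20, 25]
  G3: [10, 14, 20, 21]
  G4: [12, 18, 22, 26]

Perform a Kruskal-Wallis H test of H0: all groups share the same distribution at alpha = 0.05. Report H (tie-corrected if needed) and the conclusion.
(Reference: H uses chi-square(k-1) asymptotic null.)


Step 1: Combine all N = 15 observations and assign midranks.
sorted (value, group, rank): (9,G1,1), (10,G3,2), (12,G4,3), (14,G1,4.5), (14,G3,4.5), (18,G2,6.5), (18,G4,6.5), (20,G2,8.5), (20,G3,8.5), (21,G3,10), (22,G1,11.5), (22,G4,11.5), (24,G1,13), (25,G2,14), (26,G4,15)
Step 2: Sum ranks within each group.
R_1 = 30 (n_1 = 4)
R_2 = 29 (n_2 = 3)
R_3 = 25 (n_3 = 4)
R_4 = 36 (n_4 = 4)
Step 3: H = 12/(N(N+1)) * sum(R_i^2/n_i) - 3(N+1)
     = 12/(15*16) * (30^2/4 + 29^2/3 + 25^2/4 + 36^2/4) - 3*16
     = 0.050000 * 985.583 - 48
     = 1.279167.
Step 4: Ties present; correction factor C = 1 - 24/(15^3 - 15) = 0.992857. Corrected H = 1.279167 / 0.992857 = 1.288369.
Step 5: Under H0, H ~ chi^2(3); p-value = 0.731897.
Step 6: alpha = 0.05. fail to reject H0.

H = 1.2884, df = 3, p = 0.731897, fail to reject H0.


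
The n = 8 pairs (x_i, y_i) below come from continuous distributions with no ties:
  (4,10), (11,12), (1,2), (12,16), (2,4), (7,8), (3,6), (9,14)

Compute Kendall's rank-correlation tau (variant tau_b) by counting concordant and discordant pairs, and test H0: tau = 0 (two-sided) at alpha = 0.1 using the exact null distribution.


Step 1: Enumerate the 28 unordered pairs (i,j) with i<j and classify each by sign(x_j-x_i) * sign(y_j-y_i).
  (1,2):dx=+7,dy=+2->C; (1,3):dx=-3,dy=-8->C; (1,4):dx=+8,dy=+6->C; (1,5):dx=-2,dy=-6->C
  (1,6):dx=+3,dy=-2->D; (1,7):dx=-1,dy=-4->C; (1,8):dx=+5,dy=+4->C; (2,3):dx=-10,dy=-10->C
  (2,4):dx=+1,dy=+4->C; (2,5):dx=-9,dy=-8->C; (2,6):dx=-4,dy=-4->C; (2,7):dx=-8,dy=-6->C
  (2,8):dx=-2,dy=+2->D; (3,4):dx=+11,dy=+14->C; (3,5):dx=+1,dy=+2->C; (3,6):dx=+6,dy=+6->C
  (3,7):dx=+2,dy=+4->C; (3,8):dx=+8,dy=+12->C; (4,5):dx=-10,dy=-12->C; (4,6):dx=-5,dy=-8->C
  (4,7):dx=-9,dy=-10->C; (4,8):dx=-3,dy=-2->C; (5,6):dx=+5,dy=+4->C; (5,7):dx=+1,dy=+2->C
  (5,8):dx=+7,dy=+10->C; (6,7):dx=-4,dy=-2->C; (6,8):dx=+2,dy=+6->C; (7,8):dx=+6,dy=+8->C
Step 2: C = 26, D = 2, total pairs = 28.
Step 3: tau = (C - D)/(n(n-1)/2) = (26 - 2)/28 = 0.857143.
Step 4: Exact two-sided p-value (enumerate n! = 40320 permutations of y under H0): p = 0.001736.
Step 5: alpha = 0.1. reject H0.

tau_b = 0.8571 (C=26, D=2), p = 0.001736, reject H0.


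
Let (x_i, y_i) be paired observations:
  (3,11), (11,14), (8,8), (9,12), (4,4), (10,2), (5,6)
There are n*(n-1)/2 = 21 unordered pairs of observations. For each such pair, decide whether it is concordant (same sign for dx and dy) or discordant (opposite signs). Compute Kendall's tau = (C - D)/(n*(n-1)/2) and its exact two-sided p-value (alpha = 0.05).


Step 1: Enumerate the 21 unordered pairs (i,j) with i<j and classify each by sign(x_j-x_i) * sign(y_j-y_i).
  (1,2):dx=+8,dy=+3->C; (1,3):dx=+5,dy=-3->D; (1,4):dx=+6,dy=+1->C; (1,5):dx=+1,dy=-7->D
  (1,6):dx=+7,dy=-9->D; (1,7):dx=+2,dy=-5->D; (2,3):dx=-3,dy=-6->C; (2,4):dx=-2,dy=-2->C
  (2,5):dx=-7,dy=-10->C; (2,6):dx=-1,dy=-12->C; (2,7):dx=-6,dy=-8->C; (3,4):dx=+1,dy=+4->C
  (3,5):dx=-4,dy=-4->C; (3,6):dx=+2,dy=-6->D; (3,7):dx=-3,dy=-2->C; (4,5):dx=-5,dy=-8->C
  (4,6):dx=+1,dy=-10->D; (4,7):dx=-4,dy=-6->C; (5,6):dx=+6,dy=-2->D; (5,7):dx=+1,dy=+2->C
  (6,7):dx=-5,dy=+4->D
Step 2: C = 13, D = 8, total pairs = 21.
Step 3: tau = (C - D)/(n(n-1)/2) = (13 - 8)/21 = 0.238095.
Step 4: Exact two-sided p-value (enumerate n! = 5040 permutations of y under H0): p = 0.561905.
Step 5: alpha = 0.05. fail to reject H0.

tau_b = 0.2381 (C=13, D=8), p = 0.561905, fail to reject H0.


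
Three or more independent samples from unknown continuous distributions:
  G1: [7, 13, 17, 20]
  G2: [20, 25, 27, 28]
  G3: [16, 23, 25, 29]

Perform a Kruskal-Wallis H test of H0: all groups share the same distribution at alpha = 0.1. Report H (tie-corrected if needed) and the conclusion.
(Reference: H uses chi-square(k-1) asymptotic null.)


Step 1: Combine all N = 12 observations and assign midranks.
sorted (value, group, rank): (7,G1,1), (13,G1,2), (16,G3,3), (17,G1,4), (20,G1,5.5), (20,G2,5.5), (23,G3,7), (25,G2,8.5), (25,G3,8.5), (27,G2,10), (28,G2,11), (29,G3,12)
Step 2: Sum ranks within each group.
R_1 = 12.5 (n_1 = 4)
R_2 = 35 (n_2 = 4)
R_3 = 30.5 (n_3 = 4)
Step 3: H = 12/(N(N+1)) * sum(R_i^2/n_i) - 3(N+1)
     = 12/(12*13) * (12.5^2/4 + 35^2/4 + 30.5^2/4) - 3*13
     = 0.076923 * 577.875 - 39
     = 5.451923.
Step 4: Ties present; correction factor C = 1 - 12/(12^3 - 12) = 0.993007. Corrected H = 5.451923 / 0.993007 = 5.490317.
Step 5: Under H0, H ~ chi^2(2); p-value = 0.064238.
Step 6: alpha = 0.1. reject H0.

H = 5.4903, df = 2, p = 0.064238, reject H0.


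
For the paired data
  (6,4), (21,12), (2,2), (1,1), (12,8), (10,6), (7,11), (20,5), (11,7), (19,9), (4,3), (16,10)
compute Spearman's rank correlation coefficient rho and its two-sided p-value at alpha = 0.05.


Step 1: Rank x and y separately (midranks; no ties here).
rank(x): 6->4, 21->12, 2->2, 1->1, 12->8, 10->6, 7->5, 20->11, 11->7, 19->10, 4->3, 16->9
rank(y): 4->4, 12->12, 2->2, 1->1, 8->8, 6->6, 11->11, 5->5, 7->7, 9->9, 3->3, 10->10
Step 2: d_i = R_x(i) - R_y(i); compute d_i^2.
  (4-4)^2=0, (12-12)^2=0, (2-2)^2=0, (1-1)^2=0, (8-8)^2=0, (6-6)^2=0, (5-11)^2=36, (11-5)^2=36, (7-7)^2=0, (10-9)^2=1, (3-3)^2=0, (9-10)^2=1
sum(d^2) = 74.
Step 3: rho = 1 - 6*74 / (12*(12^2 - 1)) = 1 - 444/1716 = 0.741259.
Step 4: Under H0, t = rho * sqrt((n-2)/(1-rho^2)) = 3.4923 ~ t(10).
Step 5: Two-sided p-value from the t-distribution with 10 df = 0.005801.
Step 6: alpha = 0.05. reject H0.

rho = 0.7413, p = 0.005801, reject H0 at alpha = 0.05.


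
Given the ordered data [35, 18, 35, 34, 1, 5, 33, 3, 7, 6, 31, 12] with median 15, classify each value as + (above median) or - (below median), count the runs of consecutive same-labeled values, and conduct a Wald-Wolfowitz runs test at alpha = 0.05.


Step 1: Compute median = 15; label A = above, B = below.
Labels in order: AAAABBABBBAB  (n_A = 6, n_B = 6)
Step 2: Count runs R = 6.
Step 3: Under H0 (random ordering), E[R] = 2*n_A*n_B/(n_A+n_B) + 1 = 2*6*6/12 + 1 = 7.0000.
        Var[R] = 2*n_A*n_B*(2*n_A*n_B - n_A - n_B) / ((n_A+n_B)^2 * (n_A+n_B-1)) = 4320/1584 = 2.7273.
        SD[R] = 1.6514.
Step 4: Continuity-corrected z = (R + 0.5 - E[R]) / SD[R] = (6 + 0.5 - 7.0000) / 1.6514 = -0.3028.
Step 5: Two-sided p-value via normal approximation = 2*(1 - Phi(|z|)) = 0.762069.
Step 6: alpha = 0.05. fail to reject H0.

R = 6, z = -0.3028, p = 0.762069, fail to reject H0.


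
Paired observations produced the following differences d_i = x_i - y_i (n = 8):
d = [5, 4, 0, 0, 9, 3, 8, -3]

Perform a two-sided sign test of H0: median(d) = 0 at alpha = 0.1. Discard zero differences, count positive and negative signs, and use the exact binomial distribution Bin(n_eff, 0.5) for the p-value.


Step 1: Discard zero differences. Original n = 8; n_eff = number of nonzero differences = 6.
Nonzero differences (with sign): +5, +4, +9, +3, +8, -3
Step 2: Count signs: positive = 5, negative = 1.
Step 3: Under H0: P(positive) = 0.5, so the number of positives S ~ Bin(6, 0.5).
Step 4: Two-sided exact p-value = sum of Bin(6,0.5) probabilities at or below the observed probability = 0.218750.
Step 5: alpha = 0.1. fail to reject H0.

n_eff = 6, pos = 5, neg = 1, p = 0.218750, fail to reject H0.


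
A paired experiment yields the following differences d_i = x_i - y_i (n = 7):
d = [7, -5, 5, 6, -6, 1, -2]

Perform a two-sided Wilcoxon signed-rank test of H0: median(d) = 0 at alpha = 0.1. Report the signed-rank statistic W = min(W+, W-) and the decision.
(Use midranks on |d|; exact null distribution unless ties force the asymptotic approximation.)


Step 1: Drop any zero differences (none here) and take |d_i|.
|d| = [7, 5, 5, 6, 6, 1, 2]
Step 2: Midrank |d_i| (ties get averaged ranks).
ranks: |7|->7, |5|->3.5, |5|->3.5, |6|->5.5, |6|->5.5, |1|->1, |2|->2
Step 3: Attach original signs; sum ranks with positive sign and with negative sign.
W+ = 7 + 3.5 + 5.5 + 1 = 17
W- = 3.5 + 5.5 + 2 = 11
(Check: W+ + W- = 28 should equal n(n+1)/2 = 28.)
Step 4: Test statistic W = min(W+, W-) = 11.
Step 5: Ties in |d|, so use the tie-corrected normal approximation.
        E[W] = n(n+1)/4 = 7*8/4 = 14.
        Tie groups: |d|=5 (t=2), |d|=6 (t=2); sum(t^3 - t) = 12.
        Var[W] = n(n+1)(2n+1)/24 - sum(t^3-t)/48 = 840/24 - 12/48 = 34.75.
        z = (W - E[W]) / sqrt(Var[W]) = (11 - 14) / 5.8949 = -0.5089.
        Two-sided p = 2*Phi(z) = 0.610813.
Step 6: alpha = 0.1. fail to reject H0.

W+ = 17, W- = 11, W = min = 11, p = 0.610813, fail to reject H0.


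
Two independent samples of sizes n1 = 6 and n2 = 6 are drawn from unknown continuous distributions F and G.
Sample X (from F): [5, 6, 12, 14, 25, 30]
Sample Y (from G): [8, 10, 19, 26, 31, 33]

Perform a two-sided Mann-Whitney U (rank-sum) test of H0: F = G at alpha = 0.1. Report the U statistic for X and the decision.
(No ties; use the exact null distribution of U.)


Step 1: Combine and sort all 12 observations; assign midranks.
sorted (value, group): (5,X), (6,X), (8,Y), (10,Y), (12,X), (14,X), (19,Y), (25,X), (26,Y), (30,X), (31,Y), (33,Y)
ranks: 5->1, 6->2, 8->3, 10->4, 12->5, 14->6, 19->7, 25->8, 26->9, 30->10, 31->11, 33->12
Step 2: Rank sum for X: R1 = 1 + 2 + 5 + 6 + 8 + 10 = 32.
Step 3: U_X = R1 - n1(n1+1)/2 = 32 - 6*7/2 = 32 - 21 = 11.
       U_Y = n1*n2 - U_X = 36 - 11 = 25.
Step 4: No ties, so the exact null distribution of U (based on enumerating the C(12,6) = 924 equally likely rank assignments) gives the two-sided p-value.
Step 5: p-value = 0.309524; compare to alpha = 0.1. fail to reject H0.

U_X = 11, p = 0.309524, fail to reject H0 at alpha = 0.1.


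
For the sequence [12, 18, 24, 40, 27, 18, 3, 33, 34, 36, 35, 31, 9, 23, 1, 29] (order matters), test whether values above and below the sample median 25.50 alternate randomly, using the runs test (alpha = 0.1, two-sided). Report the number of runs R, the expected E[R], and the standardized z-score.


Step 1: Compute median = 25.50; label A = above, B = below.
Labels in order: BBBAABBAAAAABBBA  (n_A = 8, n_B = 8)
Step 2: Count runs R = 6.
Step 3: Under H0 (random ordering), E[R] = 2*n_A*n_B/(n_A+n_B) + 1 = 2*8*8/16 + 1 = 9.0000.
        Var[R] = 2*n_A*n_B*(2*n_A*n_B - n_A - n_B) / ((n_A+n_B)^2 * (n_A+n_B-1)) = 14336/3840 = 3.7333.
        SD[R] = 1.9322.
Step 4: Continuity-corrected z = (R + 0.5 - E[R]) / SD[R] = (6 + 0.5 - 9.0000) / 1.9322 = -1.2939.
Step 5: Two-sided p-value via normal approximation = 2*(1 - Phi(|z|)) = 0.195709.
Step 6: alpha = 0.1. fail to reject H0.

R = 6, z = -1.2939, p = 0.195709, fail to reject H0.


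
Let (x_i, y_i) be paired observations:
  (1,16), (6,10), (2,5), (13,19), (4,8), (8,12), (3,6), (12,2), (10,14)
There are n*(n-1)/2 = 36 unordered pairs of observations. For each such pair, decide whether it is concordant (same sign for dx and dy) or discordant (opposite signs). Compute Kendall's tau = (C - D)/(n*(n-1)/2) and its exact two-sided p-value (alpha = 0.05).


Step 1: Enumerate the 36 unordered pairs (i,j) with i<j and classify each by sign(x_j-x_i) * sign(y_j-y_i).
  (1,2):dx=+5,dy=-6->D; (1,3):dx=+1,dy=-11->D; (1,4):dx=+12,dy=+3->C; (1,5):dx=+3,dy=-8->D
  (1,6):dx=+7,dy=-4->D; (1,7):dx=+2,dy=-10->D; (1,8):dx=+11,dy=-14->D; (1,9):dx=+9,dy=-2->D
  (2,3):dx=-4,dy=-5->C; (2,4):dx=+7,dy=+9->C; (2,5):dx=-2,dy=-2->C; (2,6):dx=+2,dy=+2->C
  (2,7):dx=-3,dy=-4->C; (2,8):dx=+6,dy=-8->D; (2,9):dx=+4,dy=+4->C; (3,4):dx=+11,dy=+14->C
  (3,5):dx=+2,dy=+3->C; (3,6):dx=+6,dy=+7->C; (3,7):dx=+1,dy=+1->C; (3,8):dx=+10,dy=-3->D
  (3,9):dx=+8,dy=+9->C; (4,5):dx=-9,dy=-11->C; (4,6):dx=-5,dy=-7->C; (4,7):dx=-10,dy=-13->C
  (4,8):dx=-1,dy=-17->C; (4,9):dx=-3,dy=-5->C; (5,6):dx=+4,dy=+4->C; (5,7):dx=-1,dy=-2->C
  (5,8):dx=+8,dy=-6->D; (5,9):dx=+6,dy=+6->C; (6,7):dx=-5,dy=-6->C; (6,8):dx=+4,dy=-10->D
  (6,9):dx=+2,dy=+2->C; (7,8):dx=+9,dy=-4->D; (7,9):dx=+7,dy=+8->C; (8,9):dx=-2,dy=+12->D
Step 2: C = 23, D = 13, total pairs = 36.
Step 3: tau = (C - D)/(n(n-1)/2) = (23 - 13)/36 = 0.277778.
Step 4: Exact two-sided p-value (enumerate n! = 362880 permutations of y under H0): p = 0.358488.
Step 5: alpha = 0.05. fail to reject H0.

tau_b = 0.2778 (C=23, D=13), p = 0.358488, fail to reject H0.


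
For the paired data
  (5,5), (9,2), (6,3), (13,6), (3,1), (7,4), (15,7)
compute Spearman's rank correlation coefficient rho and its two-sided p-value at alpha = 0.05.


Step 1: Rank x and y separately (midranks; no ties here).
rank(x): 5->2, 9->5, 6->3, 13->6, 3->1, 7->4, 15->7
rank(y): 5->5, 2->2, 3->3, 6->6, 1->1, 4->4, 7->7
Step 2: d_i = R_x(i) - R_y(i); compute d_i^2.
  (2-5)^2=9, (5-2)^2=9, (3-3)^2=0, (6-6)^2=0, (1-1)^2=0, (4-4)^2=0, (7-7)^2=0
sum(d^2) = 18.
Step 3: rho = 1 - 6*18 / (7*(7^2 - 1)) = 1 - 108/336 = 0.678571.
Step 4: Under H0, t = rho * sqrt((n-2)/(1-rho^2)) = 2.0657 ~ t(5).
Step 5: Two-sided p-value from the t-distribution with 5 df = 0.093750.
Step 6: alpha = 0.05. fail to reject H0.

rho = 0.6786, p = 0.093750, fail to reject H0 at alpha = 0.05.


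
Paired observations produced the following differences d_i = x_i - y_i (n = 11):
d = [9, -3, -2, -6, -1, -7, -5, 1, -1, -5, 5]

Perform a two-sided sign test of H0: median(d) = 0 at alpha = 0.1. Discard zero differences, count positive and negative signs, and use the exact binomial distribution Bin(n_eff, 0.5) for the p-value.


Step 1: Discard zero differences. Original n = 11; n_eff = number of nonzero differences = 11.
Nonzero differences (with sign): +9, -3, -2, -6, -1, -7, -5, +1, -1, -5, +5
Step 2: Count signs: positive = 3, negative = 8.
Step 3: Under H0: P(positive) = 0.5, so the number of positives S ~ Bin(11, 0.5).
Step 4: Two-sided exact p-value = sum of Bin(11,0.5) probabilities at or below the observed probability = 0.226562.
Step 5: alpha = 0.1. fail to reject H0.

n_eff = 11, pos = 3, neg = 8, p = 0.226562, fail to reject H0.


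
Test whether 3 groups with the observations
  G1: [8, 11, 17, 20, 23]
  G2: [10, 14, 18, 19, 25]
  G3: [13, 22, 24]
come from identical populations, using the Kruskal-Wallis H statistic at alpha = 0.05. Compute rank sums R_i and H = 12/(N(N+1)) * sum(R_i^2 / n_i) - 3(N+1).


Step 1: Combine all N = 13 observations and assign midranks.
sorted (value, group, rank): (8,G1,1), (10,G2,2), (11,G1,3), (13,G3,4), (14,G2,5), (17,G1,6), (18,G2,7), (19,G2,8), (20,G1,9), (22,G3,10), (23,G1,11), (24,G3,12), (25,G2,13)
Step 2: Sum ranks within each group.
R_1 = 30 (n_1 = 5)
R_2 = 35 (n_2 = 5)
R_3 = 26 (n_3 = 3)
Step 3: H = 12/(N(N+1)) * sum(R_i^2/n_i) - 3(N+1)
     = 12/(13*14) * (30^2/5 + 35^2/5 + 26^2/3) - 3*14
     = 0.065934 * 650.333 - 42
     = 0.879121.
Step 4: No ties, so H is used without correction.
Step 5: Under H0, H ~ chi^2(2); p-value = 0.644320.
Step 6: alpha = 0.05. fail to reject H0.

H = 0.8791, df = 2, p = 0.644320, fail to reject H0.


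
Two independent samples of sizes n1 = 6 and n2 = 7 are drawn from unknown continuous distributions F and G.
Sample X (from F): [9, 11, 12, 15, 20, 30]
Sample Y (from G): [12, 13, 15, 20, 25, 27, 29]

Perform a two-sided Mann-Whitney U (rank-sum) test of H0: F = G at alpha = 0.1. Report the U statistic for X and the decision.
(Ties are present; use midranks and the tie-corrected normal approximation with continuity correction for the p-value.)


Step 1: Combine and sort all 13 observations; assign midranks.
sorted (value, group): (9,X), (11,X), (12,X), (12,Y), (13,Y), (15,X), (15,Y), (20,X), (20,Y), (25,Y), (27,Y), (29,Y), (30,X)
ranks: 9->1, 11->2, 12->3.5, 12->3.5, 13->5, 15->6.5, 15->6.5, 20->8.5, 20->8.5, 25->10, 27->11, 29->12, 30->13
Step 2: Rank sum for X: R1 = 1 + 2 + 3.5 + 6.5 + 8.5 + 13 = 34.5.
Step 3: U_X = R1 - n1(n1+1)/2 = 34.5 - 6*7/2 = 34.5 - 21 = 13.5.
       U_Y = n1*n2 - U_X = 42 - 13.5 = 28.5.
Step 4: Ties are present, so use the tie-corrected normal approximation (with continuity correction) for the p-value.
Step 5: p-value = 0.315308; compare to alpha = 0.1. fail to reject H0.

U_X = 13.5, p = 0.315308, fail to reject H0 at alpha = 0.1.


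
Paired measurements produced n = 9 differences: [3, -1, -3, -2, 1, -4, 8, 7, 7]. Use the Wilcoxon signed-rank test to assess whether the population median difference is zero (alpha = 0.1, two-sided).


Step 1: Drop any zero differences (none here) and take |d_i|.
|d| = [3, 1, 3, 2, 1, 4, 8, 7, 7]
Step 2: Midrank |d_i| (ties get averaged ranks).
ranks: |3|->4.5, |1|->1.5, |3|->4.5, |2|->3, |1|->1.5, |4|->6, |8|->9, |7|->7.5, |7|->7.5
Step 3: Attach original signs; sum ranks with positive sign and with negative sign.
W+ = 4.5 + 1.5 + 9 + 7.5 + 7.5 = 30
W- = 1.5 + 4.5 + 3 + 6 = 15
(Check: W+ + W- = 45 should equal n(n+1)/2 = 45.)
Step 4: Test statistic W = min(W+, W-) = 15.
Step 5: Ties in |d|, so use the tie-corrected normal approximation.
        E[W] = n(n+1)/4 = 9*10/4 = 22.5.
        Tie groups: |d|=1 (t=2), |d|=3 (t=2), |d|=7 (t=2); sum(t^3 - t) = 18.
        Var[W] = n(n+1)(2n+1)/24 - sum(t^3-t)/48 = 1710/24 - 18/48 = 70.875.
        z = (W - E[W]) / sqrt(Var[W]) = (15 - 22.5) / 8.4187 = -0.8909.
        Two-sided p = 2*Phi(z) = 0.372998.
Step 6: alpha = 0.1. fail to reject H0.

W+ = 30, W- = 15, W = min = 15, p = 0.372998, fail to reject H0.


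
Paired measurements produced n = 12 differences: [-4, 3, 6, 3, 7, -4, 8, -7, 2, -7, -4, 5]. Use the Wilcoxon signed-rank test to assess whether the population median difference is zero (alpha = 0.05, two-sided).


Step 1: Drop any zero differences (none here) and take |d_i|.
|d| = [4, 3, 6, 3, 7, 4, 8, 7, 2, 7, 4, 5]
Step 2: Midrank |d_i| (ties get averaged ranks).
ranks: |4|->5, |3|->2.5, |6|->8, |3|->2.5, |7|->10, |4|->5, |8|->12, |7|->10, |2|->1, |7|->10, |4|->5, |5|->7
Step 3: Attach original signs; sum ranks with positive sign and with negative sign.
W+ = 2.5 + 8 + 2.5 + 10 + 12 + 1 + 7 = 43
W- = 5 + 5 + 10 + 10 + 5 = 35
(Check: W+ + W- = 78 should equal n(n+1)/2 = 78.)
Step 4: Test statistic W = min(W+, W-) = 35.
Step 5: Ties in |d|, so use the tie-corrected normal approximation.
        E[W] = n(n+1)/4 = 12*13/4 = 39.
        Tie groups: |d|=3 (t=2), |d|=4 (t=3), |d|=7 (t=3); sum(t^3 - t) = 54.
        Var[W] = n(n+1)(2n+1)/24 - sum(t^3-t)/48 = 3900/24 - 54/48 = 161.375.
        z = (W - E[W]) / sqrt(Var[W]) = (35 - 39) / 12.7033 = -0.3149.
        Two-sided p = 2*Phi(z) = 0.752855.
Step 6: alpha = 0.05. fail to reject H0.

W+ = 43, W- = 35, W = min = 35, p = 0.752855, fail to reject H0.


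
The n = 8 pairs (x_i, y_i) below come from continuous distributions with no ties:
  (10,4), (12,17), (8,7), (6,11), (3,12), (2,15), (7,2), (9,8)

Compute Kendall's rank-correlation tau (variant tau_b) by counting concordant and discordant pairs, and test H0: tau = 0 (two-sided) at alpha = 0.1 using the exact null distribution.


Step 1: Enumerate the 28 unordered pairs (i,j) with i<j and classify each by sign(x_j-x_i) * sign(y_j-y_i).
  (1,2):dx=+2,dy=+13->C; (1,3):dx=-2,dy=+3->D; (1,4):dx=-4,dy=+7->D; (1,5):dx=-7,dy=+8->D
  (1,6):dx=-8,dy=+11->D; (1,7):dx=-3,dy=-2->C; (1,8):dx=-1,dy=+4->D; (2,3):dx=-4,dy=-10->C
  (2,4):dx=-6,dy=-6->C; (2,5):dx=-9,dy=-5->C; (2,6):dx=-10,dy=-2->C; (2,7):dx=-5,dy=-15->C
  (2,8):dx=-3,dy=-9->C; (3,4):dx=-2,dy=+4->D; (3,5):dx=-5,dy=+5->D; (3,6):dx=-6,dy=+8->D
  (3,7):dx=-1,dy=-5->C; (3,8):dx=+1,dy=+1->C; (4,5):dx=-3,dy=+1->D; (4,6):dx=-4,dy=+4->D
  (4,7):dx=+1,dy=-9->D; (4,8):dx=+3,dy=-3->D; (5,6):dx=-1,dy=+3->D; (5,7):dx=+4,dy=-10->D
  (5,8):dx=+6,dy=-4->D; (6,7):dx=+5,dy=-13->D; (6,8):dx=+7,dy=-7->D; (7,8):dx=+2,dy=+6->C
Step 2: C = 11, D = 17, total pairs = 28.
Step 3: tau = (C - D)/(n(n-1)/2) = (11 - 17)/28 = -0.214286.
Step 4: Exact two-sided p-value (enumerate n! = 40320 permutations of y under H0): p = 0.548413.
Step 5: alpha = 0.1. fail to reject H0.

tau_b = -0.2143 (C=11, D=17), p = 0.548413, fail to reject H0.


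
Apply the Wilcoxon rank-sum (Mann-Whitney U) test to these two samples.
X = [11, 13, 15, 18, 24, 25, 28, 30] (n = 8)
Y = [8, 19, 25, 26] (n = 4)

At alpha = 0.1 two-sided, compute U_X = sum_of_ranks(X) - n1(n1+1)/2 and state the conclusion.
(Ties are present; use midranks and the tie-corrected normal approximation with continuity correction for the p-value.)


Step 1: Combine and sort all 12 observations; assign midranks.
sorted (value, group): (8,Y), (11,X), (13,X), (15,X), (18,X), (19,Y), (24,X), (25,X), (25,Y), (26,Y), (28,X), (30,X)
ranks: 8->1, 11->2, 13->3, 15->4, 18->5, 19->6, 24->7, 25->8.5, 25->8.5, 26->10, 28->11, 30->12
Step 2: Rank sum for X: R1 = 2 + 3 + 4 + 5 + 7 + 8.5 + 11 + 12 = 52.5.
Step 3: U_X = R1 - n1(n1+1)/2 = 52.5 - 8*9/2 = 52.5 - 36 = 16.5.
       U_Y = n1*n2 - U_X = 32 - 16.5 = 15.5.
Step 4: Ties are present, so use the tie-corrected normal approximation (with continuity correction) for the p-value.
Step 5: p-value = 1.000000; compare to alpha = 0.1. fail to reject H0.

U_X = 16.5, p = 1.000000, fail to reject H0 at alpha = 0.1.


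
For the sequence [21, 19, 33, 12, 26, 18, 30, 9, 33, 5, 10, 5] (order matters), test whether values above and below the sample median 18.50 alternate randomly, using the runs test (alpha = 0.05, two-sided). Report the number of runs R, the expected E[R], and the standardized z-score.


Step 1: Compute median = 18.50; label A = above, B = below.
Labels in order: AAABABABABBB  (n_A = 6, n_B = 6)
Step 2: Count runs R = 8.
Step 3: Under H0 (random ordering), E[R] = 2*n_A*n_B/(n_A+n_B) + 1 = 2*6*6/12 + 1 = 7.0000.
        Var[R] = 2*n_A*n_B*(2*n_A*n_B - n_A - n_B) / ((n_A+n_B)^2 * (n_A+n_B-1)) = 4320/1584 = 2.7273.
        SD[R] = 1.6514.
Step 4: Continuity-corrected z = (R - 0.5 - E[R]) / SD[R] = (8 - 0.5 - 7.0000) / 1.6514 = 0.3028.
Step 5: Two-sided p-value via normal approximation = 2*(1 - Phi(|z|)) = 0.762069.
Step 6: alpha = 0.05. fail to reject H0.

R = 8, z = 0.3028, p = 0.762069, fail to reject H0.


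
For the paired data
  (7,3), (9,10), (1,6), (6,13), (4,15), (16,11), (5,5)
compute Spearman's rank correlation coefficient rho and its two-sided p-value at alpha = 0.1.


Step 1: Rank x and y separately (midranks; no ties here).
rank(x): 7->5, 9->6, 1->1, 6->4, 4->2, 16->7, 5->3
rank(y): 3->1, 10->4, 6->3, 13->6, 15->7, 11->5, 5->2
Step 2: d_i = R_x(i) - R_y(i); compute d_i^2.
  (5-1)^2=16, (6-4)^2=4, (1-3)^2=4, (4-6)^2=4, (2-7)^2=25, (7-5)^2=4, (3-2)^2=1
sum(d^2) = 58.
Step 3: rho = 1 - 6*58 / (7*(7^2 - 1)) = 1 - 348/336 = -0.035714.
Step 4: Under H0, t = rho * sqrt((n-2)/(1-rho^2)) = -0.0799 ~ t(5).
Step 5: Two-sided p-value from the t-distribution with 5 df = 0.939408.
Step 6: alpha = 0.1. fail to reject H0.

rho = -0.0357, p = 0.939408, fail to reject H0 at alpha = 0.1.


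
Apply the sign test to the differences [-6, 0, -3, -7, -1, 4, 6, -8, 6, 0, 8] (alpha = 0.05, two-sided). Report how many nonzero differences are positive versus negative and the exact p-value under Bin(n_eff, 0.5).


Step 1: Discard zero differences. Original n = 11; n_eff = number of nonzero differences = 9.
Nonzero differences (with sign): -6, -3, -7, -1, +4, +6, -8, +6, +8
Step 2: Count signs: positive = 4, negative = 5.
Step 3: Under H0: P(positive) = 0.5, so the number of positives S ~ Bin(9, 0.5).
Step 4: Two-sided exact p-value = sum of Bin(9,0.5) probabilities at or below the observed probability = 1.000000.
Step 5: alpha = 0.05. fail to reject H0.

n_eff = 9, pos = 4, neg = 5, p = 1.000000, fail to reject H0.


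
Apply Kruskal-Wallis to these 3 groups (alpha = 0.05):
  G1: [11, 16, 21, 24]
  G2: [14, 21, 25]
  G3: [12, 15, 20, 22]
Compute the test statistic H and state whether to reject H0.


Step 1: Combine all N = 11 observations and assign midranks.
sorted (value, group, rank): (11,G1,1), (12,G3,2), (14,G2,3), (15,G3,4), (16,G1,5), (20,G3,6), (21,G1,7.5), (21,G2,7.5), (22,G3,9), (24,G1,10), (25,G2,11)
Step 2: Sum ranks within each group.
R_1 = 23.5 (n_1 = 4)
R_2 = 21.5 (n_2 = 3)
R_3 = 21 (n_3 = 4)
Step 3: H = 12/(N(N+1)) * sum(R_i^2/n_i) - 3(N+1)
     = 12/(11*12) * (23.5^2/4 + 21.5^2/3 + 21^2/4) - 3*12
     = 0.090909 * 402.396 - 36
     = 0.581439.
Step 4: Ties present; correction factor C = 1 - 6/(11^3 - 11) = 0.995455. Corrected H = 0.581439 / 0.995455 = 0.584094.
Step 5: Under H0, H ~ chi^2(2); p-value = 0.746733.
Step 6: alpha = 0.05. fail to reject H0.

H = 0.5841, df = 2, p = 0.746733, fail to reject H0.


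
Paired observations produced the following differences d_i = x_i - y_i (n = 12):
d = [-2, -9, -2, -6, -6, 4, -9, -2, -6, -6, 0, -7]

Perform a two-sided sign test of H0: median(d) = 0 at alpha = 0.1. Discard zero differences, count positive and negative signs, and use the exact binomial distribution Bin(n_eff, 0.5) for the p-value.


Step 1: Discard zero differences. Original n = 12; n_eff = number of nonzero differences = 11.
Nonzero differences (with sign): -2, -9, -2, -6, -6, +4, -9, -2, -6, -6, -7
Step 2: Count signs: positive = 1, negative = 10.
Step 3: Under H0: P(positive) = 0.5, so the number of positives S ~ Bin(11, 0.5).
Step 4: Two-sided exact p-value = sum of Bin(11,0.5) probabilities at or below the observed probability = 0.011719.
Step 5: alpha = 0.1. reject H0.

n_eff = 11, pos = 1, neg = 10, p = 0.011719, reject H0.


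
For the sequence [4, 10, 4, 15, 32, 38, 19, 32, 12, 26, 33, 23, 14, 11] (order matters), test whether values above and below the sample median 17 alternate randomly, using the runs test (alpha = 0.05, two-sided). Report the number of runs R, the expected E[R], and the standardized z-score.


Step 1: Compute median = 17; label A = above, B = below.
Labels in order: BBBBAAAABAAABB  (n_A = 7, n_B = 7)
Step 2: Count runs R = 5.
Step 3: Under H0 (random ordering), E[R] = 2*n_A*n_B/(n_A+n_B) + 1 = 2*7*7/14 + 1 = 8.0000.
        Var[R] = 2*n_A*n_B*(2*n_A*n_B - n_A - n_B) / ((n_A+n_B)^2 * (n_A+n_B-1)) = 8232/2548 = 3.2308.
        SD[R] = 1.7974.
Step 4: Continuity-corrected z = (R + 0.5 - E[R]) / SD[R] = (5 + 0.5 - 8.0000) / 1.7974 = -1.3909.
Step 5: Two-sided p-value via normal approximation = 2*(1 - Phi(|z|)) = 0.164264.
Step 6: alpha = 0.05. fail to reject H0.

R = 5, z = -1.3909, p = 0.164264, fail to reject H0.


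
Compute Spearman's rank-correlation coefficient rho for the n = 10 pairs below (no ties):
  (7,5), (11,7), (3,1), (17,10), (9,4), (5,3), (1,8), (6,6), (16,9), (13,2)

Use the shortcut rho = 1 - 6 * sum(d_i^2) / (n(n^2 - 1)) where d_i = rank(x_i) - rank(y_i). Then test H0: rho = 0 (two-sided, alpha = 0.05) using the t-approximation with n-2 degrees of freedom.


Step 1: Rank x and y separately (midranks; no ties here).
rank(x): 7->5, 11->7, 3->2, 17->10, 9->6, 5->3, 1->1, 6->4, 16->9, 13->8
rank(y): 5->5, 7->7, 1->1, 10->10, 4->4, 3->3, 8->8, 6->6, 9->9, 2->2
Step 2: d_i = R_x(i) - R_y(i); compute d_i^2.
  (5-5)^2=0, (7-7)^2=0, (2-1)^2=1, (10-10)^2=0, (6-4)^2=4, (3-3)^2=0, (1-8)^2=49, (4-6)^2=4, (9-9)^2=0, (8-2)^2=36
sum(d^2) = 94.
Step 3: rho = 1 - 6*94 / (10*(10^2 - 1)) = 1 - 564/990 = 0.430303.
Step 4: Under H0, t = rho * sqrt((n-2)/(1-rho^2)) = 1.3483 ~ t(8).
Step 5: Two-sided p-value from the t-distribution with 8 df = 0.214492.
Step 6: alpha = 0.05. fail to reject H0.

rho = 0.4303, p = 0.214492, fail to reject H0 at alpha = 0.05.


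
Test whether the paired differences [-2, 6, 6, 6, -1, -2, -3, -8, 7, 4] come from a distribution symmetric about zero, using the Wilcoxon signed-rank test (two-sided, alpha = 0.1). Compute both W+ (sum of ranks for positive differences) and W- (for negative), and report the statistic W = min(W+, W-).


Step 1: Drop any zero differences (none here) and take |d_i|.
|d| = [2, 6, 6, 6, 1, 2, 3, 8, 7, 4]
Step 2: Midrank |d_i| (ties get averaged ranks).
ranks: |2|->2.5, |6|->7, |6|->7, |6|->7, |1|->1, |2|->2.5, |3|->4, |8|->10, |7|->9, |4|->5
Step 3: Attach original signs; sum ranks with positive sign and with negative sign.
W+ = 7 + 7 + 7 + 9 + 5 = 35
W- = 2.5 + 1 + 2.5 + 4 + 10 = 20
(Check: W+ + W- = 55 should equal n(n+1)/2 = 55.)
Step 4: Test statistic W = min(W+, W-) = 20.
Step 5: Ties in |d|, so use the tie-corrected normal approximation.
        E[W] = n(n+1)/4 = 10*11/4 = 27.5.
        Tie groups: |d|=2 (t=2), |d|=6 (t=3); sum(t^3 - t) = 30.
        Var[W] = n(n+1)(2n+1)/24 - sum(t^3-t)/48 = 2310/24 - 30/48 = 95.625.
        z = (W - E[W]) / sqrt(Var[W]) = (20 - 27.5) / 9.7788 = -0.7670.
        Two-sided p = 2*Phi(z) = 0.443102.
Step 6: alpha = 0.1. fail to reject H0.

W+ = 35, W- = 20, W = min = 20, p = 0.443102, fail to reject H0.


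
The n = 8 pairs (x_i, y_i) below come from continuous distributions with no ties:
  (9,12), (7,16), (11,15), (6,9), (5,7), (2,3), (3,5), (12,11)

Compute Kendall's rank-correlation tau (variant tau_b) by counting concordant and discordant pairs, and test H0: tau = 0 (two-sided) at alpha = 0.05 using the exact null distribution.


Step 1: Enumerate the 28 unordered pairs (i,j) with i<j and classify each by sign(x_j-x_i) * sign(y_j-y_i).
  (1,2):dx=-2,dy=+4->D; (1,3):dx=+2,dy=+3->C; (1,4):dx=-3,dy=-3->C; (1,5):dx=-4,dy=-5->C
  (1,6):dx=-7,dy=-9->C; (1,7):dx=-6,dy=-7->C; (1,8):dx=+3,dy=-1->D; (2,3):dx=+4,dy=-1->D
  (2,4):dx=-1,dy=-7->C; (2,5):dx=-2,dy=-9->C; (2,6):dx=-5,dy=-13->C; (2,7):dx=-4,dy=-11->C
  (2,8):dx=+5,dy=-5->D; (3,4):dx=-5,dy=-6->C; (3,5):dx=-6,dy=-8->C; (3,6):dx=-9,dy=-12->C
  (3,7):dx=-8,dy=-10->C; (3,8):dx=+1,dy=-4->D; (4,5):dx=-1,dy=-2->C; (4,6):dx=-4,dy=-6->C
  (4,7):dx=-3,dy=-4->C; (4,8):dx=+6,dy=+2->C; (5,6):dx=-3,dy=-4->C; (5,7):dx=-2,dy=-2->C
  (5,8):dx=+7,dy=+4->C; (6,7):dx=+1,dy=+2->C; (6,8):dx=+10,dy=+8->C; (7,8):dx=+9,dy=+6->C
Step 2: C = 23, D = 5, total pairs = 28.
Step 3: tau = (C - D)/(n(n-1)/2) = (23 - 5)/28 = 0.642857.
Step 4: Exact two-sided p-value (enumerate n! = 40320 permutations of y under H0): p = 0.031151.
Step 5: alpha = 0.05. reject H0.

tau_b = 0.6429 (C=23, D=5), p = 0.031151, reject H0.


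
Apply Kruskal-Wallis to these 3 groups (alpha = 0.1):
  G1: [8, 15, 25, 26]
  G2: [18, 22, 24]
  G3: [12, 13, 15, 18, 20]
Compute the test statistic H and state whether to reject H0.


Step 1: Combine all N = 12 observations and assign midranks.
sorted (value, group, rank): (8,G1,1), (12,G3,2), (13,G3,3), (15,G1,4.5), (15,G3,4.5), (18,G2,6.5), (18,G3,6.5), (20,G3,8), (22,G2,9), (24,G2,10), (25,G1,11), (26,G1,12)
Step 2: Sum ranks within each group.
R_1 = 28.5 (n_1 = 4)
R_2 = 25.5 (n_2 = 3)
R_3 = 24 (n_3 = 5)
Step 3: H = 12/(N(N+1)) * sum(R_i^2/n_i) - 3(N+1)
     = 12/(12*13) * (28.5^2/4 + 25.5^2/3 + 24^2/5) - 3*13
     = 0.076923 * 535.013 - 39
     = 2.154808.
Step 4: Ties present; correction factor C = 1 - 12/(12^3 - 12) = 0.993007. Corrected H = 2.154808 / 0.993007 = 2.169982.
Step 5: Under H0, H ~ chi^2(2); p-value = 0.337905.
Step 6: alpha = 0.1. fail to reject H0.

H = 2.1700, df = 2, p = 0.337905, fail to reject H0.
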